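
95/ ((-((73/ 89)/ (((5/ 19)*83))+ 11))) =-3508825/ 407672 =-8.61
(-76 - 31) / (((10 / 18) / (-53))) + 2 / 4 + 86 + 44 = 103383 / 10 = 10338.30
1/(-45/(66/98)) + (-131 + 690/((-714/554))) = -8326582/12495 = -666.39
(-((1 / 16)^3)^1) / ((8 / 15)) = -15 / 32768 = -0.00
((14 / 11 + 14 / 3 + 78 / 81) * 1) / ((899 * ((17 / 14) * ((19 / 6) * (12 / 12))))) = 0.00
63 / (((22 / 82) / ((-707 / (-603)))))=202909 / 737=275.32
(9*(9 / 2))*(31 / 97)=2511 / 194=12.94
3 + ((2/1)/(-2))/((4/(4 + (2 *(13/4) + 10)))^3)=-131.61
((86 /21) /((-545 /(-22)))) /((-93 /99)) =-20812 /118265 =-0.18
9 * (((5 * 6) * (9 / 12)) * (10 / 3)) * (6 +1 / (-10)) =7965 / 2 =3982.50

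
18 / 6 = 3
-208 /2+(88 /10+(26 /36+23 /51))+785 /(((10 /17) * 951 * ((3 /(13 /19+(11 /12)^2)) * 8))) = -997232719141 /10615898880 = -93.94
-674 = -674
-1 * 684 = -684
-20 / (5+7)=-5 / 3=-1.67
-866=-866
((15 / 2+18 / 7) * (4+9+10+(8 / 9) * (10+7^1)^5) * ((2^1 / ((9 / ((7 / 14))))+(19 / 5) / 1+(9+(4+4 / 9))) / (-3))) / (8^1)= -416957125541 / 45360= -9192176.49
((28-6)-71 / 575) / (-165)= -4193 / 31625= -0.13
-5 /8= -0.62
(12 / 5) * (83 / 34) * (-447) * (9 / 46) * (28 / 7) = -4006908 / 1955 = -2049.57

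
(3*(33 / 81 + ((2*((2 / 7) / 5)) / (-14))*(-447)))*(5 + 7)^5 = 741878784 / 245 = 3028076.67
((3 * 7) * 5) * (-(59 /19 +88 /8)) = -28140 /19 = -1481.05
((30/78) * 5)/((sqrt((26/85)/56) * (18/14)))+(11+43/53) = 626/53+350 * sqrt(7735)/1521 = 32.05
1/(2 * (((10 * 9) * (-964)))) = -0.00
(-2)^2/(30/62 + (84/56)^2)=496/339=1.46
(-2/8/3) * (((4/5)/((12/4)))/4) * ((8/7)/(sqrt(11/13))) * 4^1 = -8 * sqrt(143)/3465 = -0.03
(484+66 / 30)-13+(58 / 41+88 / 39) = 3812584 / 7995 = 476.87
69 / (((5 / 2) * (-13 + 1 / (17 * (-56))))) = -2.12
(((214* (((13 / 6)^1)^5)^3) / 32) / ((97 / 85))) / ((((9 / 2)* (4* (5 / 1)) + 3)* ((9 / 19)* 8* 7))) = 8845178242299953263385 / 34203768446615814144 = 258.60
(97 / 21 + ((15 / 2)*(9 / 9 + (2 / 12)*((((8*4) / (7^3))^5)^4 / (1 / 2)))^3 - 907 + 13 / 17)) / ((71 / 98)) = -35872580209496942398356829090088923787468891326522209167607853121558888103940086364468200868075723211859975577068982339180315385303481605904507002804776622651 / 29067046278175880696298261504774210778624803160851469064546439723435083223089815975292011568954012047781998470971576943886805110652594722737882281053559487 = -1234.13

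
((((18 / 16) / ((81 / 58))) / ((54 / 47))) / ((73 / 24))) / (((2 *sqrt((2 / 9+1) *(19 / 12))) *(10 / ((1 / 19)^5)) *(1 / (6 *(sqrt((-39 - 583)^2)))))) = 847786 *sqrt(627) / 1700002909935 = 0.00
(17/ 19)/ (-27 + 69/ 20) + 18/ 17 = 155302/ 152133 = 1.02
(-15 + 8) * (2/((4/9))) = -63/2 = -31.50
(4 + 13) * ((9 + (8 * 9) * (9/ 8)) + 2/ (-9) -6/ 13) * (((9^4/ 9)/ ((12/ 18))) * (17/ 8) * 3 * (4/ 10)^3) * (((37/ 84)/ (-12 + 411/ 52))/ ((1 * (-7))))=10406.54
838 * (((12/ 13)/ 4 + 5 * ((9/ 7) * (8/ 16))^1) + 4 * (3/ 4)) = 491487/ 91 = 5400.96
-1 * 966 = -966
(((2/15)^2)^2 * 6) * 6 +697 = 3920689/5625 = 697.01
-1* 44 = -44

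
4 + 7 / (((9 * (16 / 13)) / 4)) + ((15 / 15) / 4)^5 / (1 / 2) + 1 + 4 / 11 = 400099 / 50688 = 7.89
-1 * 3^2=-9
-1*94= -94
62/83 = 0.75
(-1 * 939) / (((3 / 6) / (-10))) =18780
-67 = -67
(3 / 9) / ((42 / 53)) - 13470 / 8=-424199 / 252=-1683.33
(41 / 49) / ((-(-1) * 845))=41 / 41405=0.00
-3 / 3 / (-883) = 1 / 883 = 0.00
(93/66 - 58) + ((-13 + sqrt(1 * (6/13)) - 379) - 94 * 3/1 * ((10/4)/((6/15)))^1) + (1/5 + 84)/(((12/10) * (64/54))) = -1514929/704 + sqrt(78)/13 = -2151.21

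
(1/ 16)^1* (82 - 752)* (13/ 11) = -4355/ 88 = -49.49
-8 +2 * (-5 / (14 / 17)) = -141 / 7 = -20.14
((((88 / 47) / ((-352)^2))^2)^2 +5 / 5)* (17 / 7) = 2.43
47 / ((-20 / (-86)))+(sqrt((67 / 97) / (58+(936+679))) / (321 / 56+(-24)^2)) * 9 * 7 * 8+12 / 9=1344 * sqrt(10872827) / 251744197+6103 / 30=203.45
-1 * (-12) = 12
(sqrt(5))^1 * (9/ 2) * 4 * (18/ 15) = 108 * sqrt(5)/ 5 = 48.30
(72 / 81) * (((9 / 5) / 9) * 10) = 16 / 9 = 1.78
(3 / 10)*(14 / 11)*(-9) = -189 / 55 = -3.44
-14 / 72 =-7 / 36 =-0.19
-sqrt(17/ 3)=-sqrt(51)/ 3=-2.38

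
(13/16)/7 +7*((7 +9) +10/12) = 39631/336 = 117.95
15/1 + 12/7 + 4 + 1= 152/7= 21.71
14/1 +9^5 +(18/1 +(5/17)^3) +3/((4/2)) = 580544895/9826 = 59082.53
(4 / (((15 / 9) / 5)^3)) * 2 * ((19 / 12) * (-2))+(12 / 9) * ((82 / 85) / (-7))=-1221268 / 1785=-684.18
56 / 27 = 2.07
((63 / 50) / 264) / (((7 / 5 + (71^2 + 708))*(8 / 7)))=49 / 67471360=0.00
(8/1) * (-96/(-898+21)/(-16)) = -48/877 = -0.05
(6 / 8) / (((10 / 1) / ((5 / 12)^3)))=25 / 4608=0.01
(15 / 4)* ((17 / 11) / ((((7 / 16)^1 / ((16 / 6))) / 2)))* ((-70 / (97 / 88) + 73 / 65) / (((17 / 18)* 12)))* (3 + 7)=-377586240 / 97097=-3888.75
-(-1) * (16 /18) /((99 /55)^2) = 200 /729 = 0.27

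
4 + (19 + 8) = 31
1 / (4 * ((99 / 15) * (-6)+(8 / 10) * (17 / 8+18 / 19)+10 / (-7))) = -665 / 102598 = -0.01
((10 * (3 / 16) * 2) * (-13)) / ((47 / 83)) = -86.09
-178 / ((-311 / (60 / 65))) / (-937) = -2136 / 3788291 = -0.00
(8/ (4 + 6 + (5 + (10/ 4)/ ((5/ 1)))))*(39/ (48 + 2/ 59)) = 1416/ 3379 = 0.42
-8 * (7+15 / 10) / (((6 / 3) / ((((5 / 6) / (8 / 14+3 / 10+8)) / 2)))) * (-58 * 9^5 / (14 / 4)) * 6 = 215638200 / 23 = 9375573.91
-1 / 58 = -0.02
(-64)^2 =4096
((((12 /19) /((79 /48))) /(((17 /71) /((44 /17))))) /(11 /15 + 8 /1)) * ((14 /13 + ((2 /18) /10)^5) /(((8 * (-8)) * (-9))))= 0.00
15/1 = 15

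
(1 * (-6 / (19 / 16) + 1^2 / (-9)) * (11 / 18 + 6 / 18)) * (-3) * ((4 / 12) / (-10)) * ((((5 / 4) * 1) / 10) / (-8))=15011 / 1969920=0.01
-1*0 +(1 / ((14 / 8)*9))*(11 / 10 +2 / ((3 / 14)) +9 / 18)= 0.69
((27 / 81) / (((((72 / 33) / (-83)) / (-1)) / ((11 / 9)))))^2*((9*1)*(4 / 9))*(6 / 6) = 100861849 / 104976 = 960.81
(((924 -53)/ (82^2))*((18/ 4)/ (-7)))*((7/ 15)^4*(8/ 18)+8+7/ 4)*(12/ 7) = -15510585961/ 11119815000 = -1.39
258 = 258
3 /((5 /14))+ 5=67 /5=13.40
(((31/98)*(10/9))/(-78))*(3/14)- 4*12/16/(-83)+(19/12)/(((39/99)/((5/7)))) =19359421/6661746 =2.91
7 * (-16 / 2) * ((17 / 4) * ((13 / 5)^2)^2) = -6797518 / 625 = -10876.03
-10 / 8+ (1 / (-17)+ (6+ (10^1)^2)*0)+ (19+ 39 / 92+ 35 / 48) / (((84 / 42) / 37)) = 13945493 / 37536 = 371.52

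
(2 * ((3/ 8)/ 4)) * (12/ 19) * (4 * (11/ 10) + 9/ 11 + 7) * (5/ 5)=1512/ 1045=1.45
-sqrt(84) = -2 * sqrt(21) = -9.17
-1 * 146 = -146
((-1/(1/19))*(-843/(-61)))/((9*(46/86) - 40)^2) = -0.21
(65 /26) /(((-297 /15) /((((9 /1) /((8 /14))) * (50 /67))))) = -4375 /2948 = -1.48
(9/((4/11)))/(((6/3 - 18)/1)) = -99/64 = -1.55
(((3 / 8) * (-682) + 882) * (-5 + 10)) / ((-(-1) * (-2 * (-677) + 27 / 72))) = 5010 / 2167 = 2.31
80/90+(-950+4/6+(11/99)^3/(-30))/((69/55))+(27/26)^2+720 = -34.75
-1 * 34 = -34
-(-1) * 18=18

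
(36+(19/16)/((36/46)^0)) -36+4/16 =23/16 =1.44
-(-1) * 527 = 527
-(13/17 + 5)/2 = -49/17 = -2.88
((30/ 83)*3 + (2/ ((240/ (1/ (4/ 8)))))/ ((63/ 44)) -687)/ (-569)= 53798882/ 44629515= 1.21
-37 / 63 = -0.59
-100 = -100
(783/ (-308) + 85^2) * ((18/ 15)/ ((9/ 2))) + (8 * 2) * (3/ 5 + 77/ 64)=1806271/ 924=1954.84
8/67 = 0.12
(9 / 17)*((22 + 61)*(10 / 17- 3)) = -30627 / 289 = -105.98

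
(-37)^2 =1369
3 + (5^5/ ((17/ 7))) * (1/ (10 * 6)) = 4987/ 204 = 24.45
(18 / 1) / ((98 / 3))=27 / 49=0.55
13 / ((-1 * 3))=-13 / 3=-4.33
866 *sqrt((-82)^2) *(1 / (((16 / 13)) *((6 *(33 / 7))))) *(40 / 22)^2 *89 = 7189077350 / 11979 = 600140.02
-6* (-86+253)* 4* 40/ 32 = -5010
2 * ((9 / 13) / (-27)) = -2 / 39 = -0.05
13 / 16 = 0.81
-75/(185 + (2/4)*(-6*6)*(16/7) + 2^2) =-35/69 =-0.51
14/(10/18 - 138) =-0.10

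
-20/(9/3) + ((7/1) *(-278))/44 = -3359/66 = -50.89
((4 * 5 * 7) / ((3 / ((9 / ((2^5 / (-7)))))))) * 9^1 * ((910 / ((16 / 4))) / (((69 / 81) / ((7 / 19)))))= -568856925 / 6992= -81358.26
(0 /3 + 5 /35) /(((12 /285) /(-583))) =-55385 /28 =-1978.04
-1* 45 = -45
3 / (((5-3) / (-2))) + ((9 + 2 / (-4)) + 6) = 23 / 2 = 11.50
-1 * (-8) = 8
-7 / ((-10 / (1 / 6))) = 7 / 60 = 0.12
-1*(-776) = 776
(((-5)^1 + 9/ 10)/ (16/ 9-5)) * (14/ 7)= 369/ 145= 2.54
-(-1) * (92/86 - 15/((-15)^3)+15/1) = 155518/9675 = 16.07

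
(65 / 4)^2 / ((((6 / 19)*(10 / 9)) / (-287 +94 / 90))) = -10329787 / 48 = -215203.90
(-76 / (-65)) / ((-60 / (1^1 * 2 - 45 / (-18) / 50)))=-0.04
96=96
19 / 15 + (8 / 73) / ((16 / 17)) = 3029 / 2190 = 1.38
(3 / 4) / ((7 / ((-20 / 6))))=-5 / 14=-0.36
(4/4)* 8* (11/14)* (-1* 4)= -176/7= -25.14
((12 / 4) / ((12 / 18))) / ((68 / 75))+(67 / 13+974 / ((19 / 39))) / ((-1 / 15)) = -1009818915 / 33592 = -30061.29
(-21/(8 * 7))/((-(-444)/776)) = -97/148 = -0.66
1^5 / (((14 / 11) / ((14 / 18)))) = 11 / 18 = 0.61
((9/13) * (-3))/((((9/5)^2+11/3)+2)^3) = -0.00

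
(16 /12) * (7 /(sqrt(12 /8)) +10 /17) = 40 /51 +28 * sqrt(6) /9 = 8.40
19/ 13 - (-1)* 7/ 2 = 129/ 26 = 4.96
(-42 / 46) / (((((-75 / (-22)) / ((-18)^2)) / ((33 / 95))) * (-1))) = 1646568 / 54625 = 30.14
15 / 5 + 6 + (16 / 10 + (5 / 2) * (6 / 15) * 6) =83 / 5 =16.60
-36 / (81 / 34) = -136 / 9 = -15.11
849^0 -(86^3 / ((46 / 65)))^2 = -427324142111871 / 529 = -807796109852.31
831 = 831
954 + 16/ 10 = 4778/ 5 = 955.60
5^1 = 5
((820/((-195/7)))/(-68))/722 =287/478686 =0.00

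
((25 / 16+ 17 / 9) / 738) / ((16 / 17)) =8449 / 1700352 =0.00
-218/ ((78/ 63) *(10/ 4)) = -4578/ 65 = -70.43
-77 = -77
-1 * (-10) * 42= 420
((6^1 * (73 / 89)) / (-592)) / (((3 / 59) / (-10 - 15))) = 107675 / 26344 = 4.09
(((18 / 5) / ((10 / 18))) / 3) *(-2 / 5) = -108 / 125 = -0.86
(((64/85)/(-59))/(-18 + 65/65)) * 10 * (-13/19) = -1664/323969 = -0.01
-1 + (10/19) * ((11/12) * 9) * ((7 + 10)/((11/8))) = 1001/19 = 52.68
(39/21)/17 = 13/119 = 0.11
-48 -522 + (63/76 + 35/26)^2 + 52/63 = -34711624889/61497072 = -564.44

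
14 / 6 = 7 / 3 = 2.33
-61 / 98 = -0.62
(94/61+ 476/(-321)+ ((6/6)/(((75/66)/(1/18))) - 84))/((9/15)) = -123203153/881145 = -139.82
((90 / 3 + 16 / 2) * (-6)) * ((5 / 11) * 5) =-5700 / 11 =-518.18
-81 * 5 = -405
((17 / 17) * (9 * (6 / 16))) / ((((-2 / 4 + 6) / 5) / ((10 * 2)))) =675 / 11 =61.36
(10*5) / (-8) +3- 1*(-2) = -5 / 4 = -1.25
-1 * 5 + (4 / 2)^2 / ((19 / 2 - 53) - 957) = -10013 / 2001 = -5.00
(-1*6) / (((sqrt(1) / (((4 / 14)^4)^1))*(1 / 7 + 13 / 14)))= -64 / 1715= -0.04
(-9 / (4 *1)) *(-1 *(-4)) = -9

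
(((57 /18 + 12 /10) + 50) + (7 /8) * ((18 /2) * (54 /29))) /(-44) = -120113 /76560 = -1.57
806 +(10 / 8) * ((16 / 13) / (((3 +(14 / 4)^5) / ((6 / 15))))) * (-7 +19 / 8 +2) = 177108962 / 219739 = 806.00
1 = 1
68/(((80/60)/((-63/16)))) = -200.81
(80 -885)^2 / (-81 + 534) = 648025 / 453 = 1430.52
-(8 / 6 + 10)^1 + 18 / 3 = -16 / 3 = -5.33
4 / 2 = 2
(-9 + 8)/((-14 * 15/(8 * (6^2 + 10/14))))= 1.40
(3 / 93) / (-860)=-1 / 26660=-0.00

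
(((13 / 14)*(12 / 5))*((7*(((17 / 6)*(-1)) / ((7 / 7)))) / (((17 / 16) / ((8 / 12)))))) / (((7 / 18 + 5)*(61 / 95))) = -47424 / 5917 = -8.01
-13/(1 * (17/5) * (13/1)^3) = -5/2873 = -0.00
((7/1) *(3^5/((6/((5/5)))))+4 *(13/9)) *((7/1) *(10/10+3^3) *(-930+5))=-472014550/9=-52446061.11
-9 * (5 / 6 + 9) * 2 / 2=-177 / 2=-88.50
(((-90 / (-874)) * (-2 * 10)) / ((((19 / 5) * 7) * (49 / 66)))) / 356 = -74250 / 253465681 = -0.00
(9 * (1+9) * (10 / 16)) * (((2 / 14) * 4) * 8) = 1800 / 7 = 257.14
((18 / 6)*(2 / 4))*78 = 117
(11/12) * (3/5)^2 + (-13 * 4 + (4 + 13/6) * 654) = 398133/100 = 3981.33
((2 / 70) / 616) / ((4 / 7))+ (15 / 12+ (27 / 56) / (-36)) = 3809 / 3080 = 1.24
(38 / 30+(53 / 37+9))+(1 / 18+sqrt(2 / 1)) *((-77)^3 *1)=-456533 *sqrt(2)-84419647 / 3330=-670986.41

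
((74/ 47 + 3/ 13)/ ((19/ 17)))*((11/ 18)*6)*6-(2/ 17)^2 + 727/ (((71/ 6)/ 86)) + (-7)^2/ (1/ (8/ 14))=1273699219082/ 238205071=5347.07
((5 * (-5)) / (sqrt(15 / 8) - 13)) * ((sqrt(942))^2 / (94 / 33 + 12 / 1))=155430 * sqrt(30) / 65513 + 8082360 / 65513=136.37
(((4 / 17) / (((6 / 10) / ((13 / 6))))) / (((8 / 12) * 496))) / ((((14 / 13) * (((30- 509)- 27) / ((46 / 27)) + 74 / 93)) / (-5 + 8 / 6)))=55 / 1862112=0.00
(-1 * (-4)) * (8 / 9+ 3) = 140 / 9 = 15.56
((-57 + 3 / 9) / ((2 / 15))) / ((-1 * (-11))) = -425 / 11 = -38.64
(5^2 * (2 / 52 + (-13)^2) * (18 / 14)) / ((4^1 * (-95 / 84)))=-593325 / 494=-1201.06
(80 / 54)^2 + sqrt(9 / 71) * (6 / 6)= 3 * sqrt(71) / 71 + 1600 / 729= 2.55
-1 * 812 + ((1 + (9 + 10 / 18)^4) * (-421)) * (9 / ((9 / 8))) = -184259773268 / 6561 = -28084098.96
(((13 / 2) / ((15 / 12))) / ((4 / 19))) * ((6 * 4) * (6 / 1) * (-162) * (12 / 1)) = -34572096 / 5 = -6914419.20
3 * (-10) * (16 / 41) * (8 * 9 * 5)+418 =-155662 / 41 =-3796.63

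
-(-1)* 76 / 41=76 / 41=1.85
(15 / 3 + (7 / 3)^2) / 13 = 94 / 117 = 0.80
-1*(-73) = 73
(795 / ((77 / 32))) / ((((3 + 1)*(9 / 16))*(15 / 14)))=13568 / 99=137.05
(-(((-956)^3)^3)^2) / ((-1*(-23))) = -19342572125575581430011060000000000000000000000000000.00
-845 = -845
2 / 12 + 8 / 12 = 5 / 6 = 0.83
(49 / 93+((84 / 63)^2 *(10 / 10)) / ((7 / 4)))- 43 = -41.46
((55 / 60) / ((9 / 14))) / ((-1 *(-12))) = 77 / 648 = 0.12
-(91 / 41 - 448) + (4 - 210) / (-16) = 150439 / 328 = 458.66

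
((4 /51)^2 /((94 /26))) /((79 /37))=0.00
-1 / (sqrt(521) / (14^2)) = -196*sqrt(521) / 521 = -8.59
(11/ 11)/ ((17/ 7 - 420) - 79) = -7/ 3476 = -0.00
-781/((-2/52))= 20306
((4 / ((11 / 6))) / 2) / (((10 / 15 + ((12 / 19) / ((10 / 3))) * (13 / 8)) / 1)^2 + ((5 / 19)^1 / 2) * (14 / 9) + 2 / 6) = 5198400 / 7089577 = 0.73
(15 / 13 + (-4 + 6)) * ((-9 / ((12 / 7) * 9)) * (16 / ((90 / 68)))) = -39032 / 1755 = -22.24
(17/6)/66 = 17/396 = 0.04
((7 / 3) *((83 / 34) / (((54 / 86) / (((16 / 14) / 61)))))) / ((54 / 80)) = 571040 / 2267919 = 0.25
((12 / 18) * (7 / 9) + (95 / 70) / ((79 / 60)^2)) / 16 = 0.08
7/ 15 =0.47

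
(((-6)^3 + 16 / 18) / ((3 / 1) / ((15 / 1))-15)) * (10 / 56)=6050 / 2331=2.60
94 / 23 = 4.09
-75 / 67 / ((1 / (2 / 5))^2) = -12 / 67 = -0.18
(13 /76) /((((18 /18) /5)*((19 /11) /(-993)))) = -709995 /1444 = -491.69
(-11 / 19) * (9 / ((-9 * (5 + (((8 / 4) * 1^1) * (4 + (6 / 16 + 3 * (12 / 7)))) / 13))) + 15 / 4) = -1507 / 724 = -2.08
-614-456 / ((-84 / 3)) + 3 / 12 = -16729 / 28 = -597.46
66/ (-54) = -11/ 9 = -1.22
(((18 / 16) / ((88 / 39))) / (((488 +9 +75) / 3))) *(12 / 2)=243 / 15488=0.02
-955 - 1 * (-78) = -877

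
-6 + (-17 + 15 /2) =-31 /2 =-15.50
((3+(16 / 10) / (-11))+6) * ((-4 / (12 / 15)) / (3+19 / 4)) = -1948 / 341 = -5.71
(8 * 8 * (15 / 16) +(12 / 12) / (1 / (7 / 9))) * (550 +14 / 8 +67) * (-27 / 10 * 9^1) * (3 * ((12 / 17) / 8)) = -65795895 / 272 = -241896.67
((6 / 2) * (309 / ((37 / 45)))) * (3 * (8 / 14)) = 500580 / 259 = 1932.74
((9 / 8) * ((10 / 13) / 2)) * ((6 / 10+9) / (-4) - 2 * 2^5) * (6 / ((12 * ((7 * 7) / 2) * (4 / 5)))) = -3735 / 5096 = -0.73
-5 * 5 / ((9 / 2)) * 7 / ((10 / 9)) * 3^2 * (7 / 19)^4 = -756315 / 130321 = -5.80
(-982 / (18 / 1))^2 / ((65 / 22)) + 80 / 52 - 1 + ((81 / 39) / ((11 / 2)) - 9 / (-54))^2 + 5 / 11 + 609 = 53588680489 / 33127380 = 1617.66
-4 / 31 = -0.13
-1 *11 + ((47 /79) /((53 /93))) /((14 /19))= -561749 /58618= -9.58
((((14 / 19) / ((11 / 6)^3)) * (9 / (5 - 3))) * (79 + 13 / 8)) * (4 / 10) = 438858 / 25289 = 17.35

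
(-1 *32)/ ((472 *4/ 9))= -9/ 59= -0.15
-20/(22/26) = -260/11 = -23.64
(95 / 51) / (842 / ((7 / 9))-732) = 665 / 125154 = 0.01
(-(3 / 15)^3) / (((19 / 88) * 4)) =-0.01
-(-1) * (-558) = -558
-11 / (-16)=11 / 16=0.69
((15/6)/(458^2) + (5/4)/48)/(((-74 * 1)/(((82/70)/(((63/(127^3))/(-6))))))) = 629457853985/7823358144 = 80.46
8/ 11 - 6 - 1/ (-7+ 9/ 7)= -2243/ 440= -5.10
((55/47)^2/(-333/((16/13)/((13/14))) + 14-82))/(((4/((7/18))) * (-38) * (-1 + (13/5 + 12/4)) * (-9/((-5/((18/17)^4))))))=309497505625/293482967198425416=0.00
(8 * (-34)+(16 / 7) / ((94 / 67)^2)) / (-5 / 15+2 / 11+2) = -146.52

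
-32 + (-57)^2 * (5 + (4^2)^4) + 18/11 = 2342369465/11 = 212942678.64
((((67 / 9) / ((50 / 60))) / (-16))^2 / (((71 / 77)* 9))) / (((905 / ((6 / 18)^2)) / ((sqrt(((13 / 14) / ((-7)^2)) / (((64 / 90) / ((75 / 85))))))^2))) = 641927 / 5919372103680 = 0.00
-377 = -377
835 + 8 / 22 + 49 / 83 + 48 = 807050 / 913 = 883.95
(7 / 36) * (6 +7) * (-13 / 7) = -169 / 36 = -4.69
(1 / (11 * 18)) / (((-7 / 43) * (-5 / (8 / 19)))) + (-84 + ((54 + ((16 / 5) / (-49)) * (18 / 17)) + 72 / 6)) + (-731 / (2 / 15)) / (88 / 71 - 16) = 1160500636859 / 3284165808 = 353.36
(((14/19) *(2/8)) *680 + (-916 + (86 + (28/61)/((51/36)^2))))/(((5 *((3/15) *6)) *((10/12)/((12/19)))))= -2831708424/31820345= -88.99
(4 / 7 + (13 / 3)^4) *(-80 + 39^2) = 288561691 / 567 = 508927.14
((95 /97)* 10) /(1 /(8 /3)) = 7600 /291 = 26.12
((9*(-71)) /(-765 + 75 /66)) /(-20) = -7029 /168050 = -0.04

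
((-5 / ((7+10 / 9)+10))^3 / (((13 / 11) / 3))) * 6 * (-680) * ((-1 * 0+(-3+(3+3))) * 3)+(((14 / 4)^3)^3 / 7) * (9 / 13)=281228926287123 / 28825452032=9756.27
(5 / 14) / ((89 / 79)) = 0.32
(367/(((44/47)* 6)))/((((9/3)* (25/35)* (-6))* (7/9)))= -17249/2640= -6.53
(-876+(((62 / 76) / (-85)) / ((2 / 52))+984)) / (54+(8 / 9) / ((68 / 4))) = 1566153 / 785650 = 1.99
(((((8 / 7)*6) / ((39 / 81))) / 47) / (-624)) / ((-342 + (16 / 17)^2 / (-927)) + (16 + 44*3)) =7233381 / 2889775126238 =0.00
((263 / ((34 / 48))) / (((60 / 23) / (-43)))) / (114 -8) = -260107 / 4505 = -57.74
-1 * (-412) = 412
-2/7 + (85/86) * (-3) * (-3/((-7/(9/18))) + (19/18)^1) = -3658/903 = -4.05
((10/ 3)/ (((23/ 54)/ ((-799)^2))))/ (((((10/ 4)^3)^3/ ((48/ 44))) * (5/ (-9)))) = -1270836781056/ 494140625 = -2571.81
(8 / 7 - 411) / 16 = -2869 / 112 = -25.62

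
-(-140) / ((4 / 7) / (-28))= -6860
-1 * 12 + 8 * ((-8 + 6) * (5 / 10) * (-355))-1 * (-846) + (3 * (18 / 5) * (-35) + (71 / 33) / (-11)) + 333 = 1317256 / 363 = 3628.80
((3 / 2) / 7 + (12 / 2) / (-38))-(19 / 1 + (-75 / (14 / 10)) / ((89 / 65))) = 477779 / 23674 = 20.18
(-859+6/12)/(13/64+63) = -54944/4045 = -13.58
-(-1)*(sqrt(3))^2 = 3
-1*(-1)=1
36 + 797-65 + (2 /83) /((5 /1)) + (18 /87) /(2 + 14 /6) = 120165664 /156455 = 768.05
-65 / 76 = -0.86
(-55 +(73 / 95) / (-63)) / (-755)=329248 / 4518675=0.07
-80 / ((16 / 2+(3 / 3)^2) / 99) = -880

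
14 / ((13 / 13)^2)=14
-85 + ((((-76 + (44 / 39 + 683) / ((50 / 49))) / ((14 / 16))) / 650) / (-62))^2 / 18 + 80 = -425536247143635689 / 85107518163281250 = -5.00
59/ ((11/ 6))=32.18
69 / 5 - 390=-1881 / 5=-376.20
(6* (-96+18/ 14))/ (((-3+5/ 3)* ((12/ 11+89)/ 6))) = 196911/ 6937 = 28.39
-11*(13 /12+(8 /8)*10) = -1463 /12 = -121.92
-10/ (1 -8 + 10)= -10/ 3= -3.33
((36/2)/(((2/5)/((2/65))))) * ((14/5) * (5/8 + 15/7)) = 279/26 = 10.73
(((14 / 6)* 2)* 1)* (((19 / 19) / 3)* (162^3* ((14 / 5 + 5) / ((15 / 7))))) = 601827408 / 25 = 24073096.32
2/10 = 1/5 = 0.20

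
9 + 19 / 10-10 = 9 / 10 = 0.90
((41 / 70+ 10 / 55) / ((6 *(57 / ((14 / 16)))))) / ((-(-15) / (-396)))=-197 / 3800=-0.05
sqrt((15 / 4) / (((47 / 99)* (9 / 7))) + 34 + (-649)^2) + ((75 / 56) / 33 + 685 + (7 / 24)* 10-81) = 1121657 / 1848 + sqrt(3722086745) / 94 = 1255.99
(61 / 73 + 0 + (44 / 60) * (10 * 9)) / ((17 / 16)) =62.90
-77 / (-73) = 77 / 73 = 1.05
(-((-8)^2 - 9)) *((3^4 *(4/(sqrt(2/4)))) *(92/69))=-23760 *sqrt(2)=-33601.71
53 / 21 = 2.52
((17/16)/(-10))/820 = -17/131200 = -0.00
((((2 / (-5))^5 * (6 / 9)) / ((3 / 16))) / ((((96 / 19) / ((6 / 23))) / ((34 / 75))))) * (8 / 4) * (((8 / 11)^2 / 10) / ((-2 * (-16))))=-82688 / 29351953125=-0.00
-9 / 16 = -0.56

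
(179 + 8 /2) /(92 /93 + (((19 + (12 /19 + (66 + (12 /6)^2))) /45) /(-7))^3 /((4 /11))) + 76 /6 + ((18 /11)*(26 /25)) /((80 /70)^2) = 68754112315099354307 /324898969756587600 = 211.62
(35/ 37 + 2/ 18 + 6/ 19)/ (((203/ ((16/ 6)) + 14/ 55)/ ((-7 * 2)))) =-7643680/ 30375927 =-0.25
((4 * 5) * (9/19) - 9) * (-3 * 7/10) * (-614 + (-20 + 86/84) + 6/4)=119349/190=628.15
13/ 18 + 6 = 121/ 18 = 6.72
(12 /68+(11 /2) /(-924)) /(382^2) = 487 /416758944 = 0.00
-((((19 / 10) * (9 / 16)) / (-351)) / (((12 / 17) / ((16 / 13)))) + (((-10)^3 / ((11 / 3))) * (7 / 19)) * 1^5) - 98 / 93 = 39193557757 / 394182360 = 99.43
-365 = -365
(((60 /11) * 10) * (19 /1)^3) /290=411540 /319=1290.09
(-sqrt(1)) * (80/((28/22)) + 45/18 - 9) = -789/14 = -56.36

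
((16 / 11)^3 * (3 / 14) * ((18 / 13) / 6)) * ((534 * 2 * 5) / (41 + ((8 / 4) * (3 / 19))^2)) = 35532103680 / 1797072277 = 19.77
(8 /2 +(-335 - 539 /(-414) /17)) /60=-5.52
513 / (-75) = -171 / 25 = -6.84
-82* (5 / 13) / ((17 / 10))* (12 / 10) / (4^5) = -615 / 28288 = -0.02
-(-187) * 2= 374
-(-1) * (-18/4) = -9/2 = -4.50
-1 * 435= -435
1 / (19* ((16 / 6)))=3 / 152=0.02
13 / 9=1.44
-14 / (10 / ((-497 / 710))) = 49 / 50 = 0.98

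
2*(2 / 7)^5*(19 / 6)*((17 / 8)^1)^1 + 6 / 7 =44510 / 50421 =0.88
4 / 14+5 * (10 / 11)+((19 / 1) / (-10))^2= 64997 / 7700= 8.44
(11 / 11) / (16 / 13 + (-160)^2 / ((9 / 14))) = 117 / 4659344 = 0.00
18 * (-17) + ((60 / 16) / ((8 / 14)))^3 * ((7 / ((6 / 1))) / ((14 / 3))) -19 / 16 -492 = -11936263 / 16384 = -728.53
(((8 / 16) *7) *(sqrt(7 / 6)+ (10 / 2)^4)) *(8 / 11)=14 *sqrt(42) / 33+ 17500 / 11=1593.66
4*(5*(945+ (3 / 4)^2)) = 75645 / 4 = 18911.25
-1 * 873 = -873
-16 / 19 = -0.84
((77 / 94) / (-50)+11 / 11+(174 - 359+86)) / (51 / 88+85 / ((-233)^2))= -550213260366 / 3262057325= -168.67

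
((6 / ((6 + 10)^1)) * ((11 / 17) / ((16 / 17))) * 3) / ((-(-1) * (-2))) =-99 / 256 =-0.39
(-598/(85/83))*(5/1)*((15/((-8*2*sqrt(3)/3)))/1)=372255*sqrt(3)/136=4740.92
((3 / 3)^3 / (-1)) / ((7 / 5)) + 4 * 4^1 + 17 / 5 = 654 / 35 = 18.69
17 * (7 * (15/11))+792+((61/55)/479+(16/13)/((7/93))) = 970.63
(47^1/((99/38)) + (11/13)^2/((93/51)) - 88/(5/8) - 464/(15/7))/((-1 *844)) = 0.40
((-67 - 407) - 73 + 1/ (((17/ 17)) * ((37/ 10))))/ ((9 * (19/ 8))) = -25.58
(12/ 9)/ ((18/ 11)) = 22/ 27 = 0.81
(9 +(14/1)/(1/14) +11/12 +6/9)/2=2479/24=103.29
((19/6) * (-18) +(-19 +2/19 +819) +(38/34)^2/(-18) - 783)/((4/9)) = -3949975/43928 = -89.92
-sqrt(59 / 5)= -sqrt(295) / 5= -3.44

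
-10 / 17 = -0.59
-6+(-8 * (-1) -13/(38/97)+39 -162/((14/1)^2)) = 6.99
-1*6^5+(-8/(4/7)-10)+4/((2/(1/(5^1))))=-38998/5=-7799.60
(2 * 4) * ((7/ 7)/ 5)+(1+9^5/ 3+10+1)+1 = 98488/ 5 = 19697.60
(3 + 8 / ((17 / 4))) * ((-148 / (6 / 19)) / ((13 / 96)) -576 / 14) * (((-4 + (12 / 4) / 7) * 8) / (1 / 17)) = 5290220800 / 637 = 8304899.22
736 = 736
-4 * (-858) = 3432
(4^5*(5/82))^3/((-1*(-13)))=16777216000/895973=18725.14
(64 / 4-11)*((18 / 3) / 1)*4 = 120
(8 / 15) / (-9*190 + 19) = -8 / 25365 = -0.00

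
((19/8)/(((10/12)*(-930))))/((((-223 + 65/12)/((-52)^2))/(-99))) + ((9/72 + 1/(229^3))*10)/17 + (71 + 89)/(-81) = -759193952056468307/133847095979967300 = -5.67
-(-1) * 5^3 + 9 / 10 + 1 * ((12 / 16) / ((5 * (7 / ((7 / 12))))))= 125.91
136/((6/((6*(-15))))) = -2040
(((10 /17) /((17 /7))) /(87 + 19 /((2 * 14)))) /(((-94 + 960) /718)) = 140728 /61442267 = 0.00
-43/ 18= -2.39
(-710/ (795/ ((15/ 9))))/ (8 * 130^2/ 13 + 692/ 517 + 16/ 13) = -2385955/ 16674886818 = -0.00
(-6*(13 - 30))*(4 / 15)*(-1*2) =-272 / 5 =-54.40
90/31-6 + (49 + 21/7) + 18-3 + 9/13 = 64.60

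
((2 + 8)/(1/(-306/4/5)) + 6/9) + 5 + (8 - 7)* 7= -421/3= -140.33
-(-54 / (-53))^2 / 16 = -729 / 11236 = -0.06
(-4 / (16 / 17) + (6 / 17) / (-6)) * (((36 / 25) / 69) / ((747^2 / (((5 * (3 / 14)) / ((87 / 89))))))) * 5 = -26077 / 29527232238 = -0.00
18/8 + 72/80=63/20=3.15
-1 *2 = -2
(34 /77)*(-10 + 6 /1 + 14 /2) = 102 /77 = 1.32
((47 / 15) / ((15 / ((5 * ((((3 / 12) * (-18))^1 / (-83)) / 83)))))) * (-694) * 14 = -228326 / 34445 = -6.63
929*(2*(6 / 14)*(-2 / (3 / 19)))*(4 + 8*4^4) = -144879408 / 7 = -20697058.29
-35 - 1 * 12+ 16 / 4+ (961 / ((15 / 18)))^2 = 33245681 / 25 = 1329827.24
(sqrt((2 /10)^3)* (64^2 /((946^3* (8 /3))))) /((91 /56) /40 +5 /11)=4096* sqrt(5) /27947108035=0.00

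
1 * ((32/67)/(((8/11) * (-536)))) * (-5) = 0.01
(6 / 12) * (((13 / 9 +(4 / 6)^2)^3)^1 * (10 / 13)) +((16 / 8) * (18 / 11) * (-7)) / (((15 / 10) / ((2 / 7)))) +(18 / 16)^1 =-539225 / 833976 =-0.65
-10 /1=-10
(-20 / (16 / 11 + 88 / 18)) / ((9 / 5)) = -275 / 157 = -1.75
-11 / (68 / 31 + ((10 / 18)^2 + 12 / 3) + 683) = -0.02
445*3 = 1335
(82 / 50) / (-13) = -41 / 325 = -0.13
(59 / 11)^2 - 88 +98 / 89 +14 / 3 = -1727249 / 32307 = -53.46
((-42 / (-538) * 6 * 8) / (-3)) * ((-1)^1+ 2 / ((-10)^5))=1050021 / 840625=1.25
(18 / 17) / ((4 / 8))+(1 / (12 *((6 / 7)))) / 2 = 5303 / 2448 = 2.17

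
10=10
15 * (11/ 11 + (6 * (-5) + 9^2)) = 780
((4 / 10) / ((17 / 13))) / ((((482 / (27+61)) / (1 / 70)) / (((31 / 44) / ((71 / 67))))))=27001 / 50905225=0.00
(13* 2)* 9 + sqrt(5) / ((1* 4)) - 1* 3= sqrt(5) / 4 + 231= 231.56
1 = 1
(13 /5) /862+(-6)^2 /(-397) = -149999 /1711070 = -0.09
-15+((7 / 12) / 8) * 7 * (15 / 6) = -13.72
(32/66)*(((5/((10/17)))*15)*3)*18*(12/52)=110160/143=770.35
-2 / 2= -1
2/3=0.67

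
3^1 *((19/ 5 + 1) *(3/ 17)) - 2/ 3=478/ 255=1.87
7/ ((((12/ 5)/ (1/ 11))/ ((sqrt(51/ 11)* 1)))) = 35* sqrt(561)/ 1452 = 0.57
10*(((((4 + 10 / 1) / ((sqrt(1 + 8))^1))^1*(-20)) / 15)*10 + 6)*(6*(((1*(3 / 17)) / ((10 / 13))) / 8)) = -3289 / 34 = -96.74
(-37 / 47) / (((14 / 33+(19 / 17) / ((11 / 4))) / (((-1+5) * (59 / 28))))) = -1224663 / 153314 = -7.99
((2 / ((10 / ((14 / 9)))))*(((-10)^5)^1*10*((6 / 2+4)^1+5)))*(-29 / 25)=12992000 / 3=4330666.67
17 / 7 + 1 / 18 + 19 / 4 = 1823 / 252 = 7.23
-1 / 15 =-0.07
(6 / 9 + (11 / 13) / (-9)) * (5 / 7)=335 / 819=0.41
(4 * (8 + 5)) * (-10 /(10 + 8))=-260 /9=-28.89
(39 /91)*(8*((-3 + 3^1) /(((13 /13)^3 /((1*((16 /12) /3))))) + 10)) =240 /7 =34.29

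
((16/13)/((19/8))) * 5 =640/247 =2.59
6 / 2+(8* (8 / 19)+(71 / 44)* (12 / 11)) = 8.13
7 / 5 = 1.40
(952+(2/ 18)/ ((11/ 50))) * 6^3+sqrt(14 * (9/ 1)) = 3 * sqrt(14)+2263152/ 11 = 205752.32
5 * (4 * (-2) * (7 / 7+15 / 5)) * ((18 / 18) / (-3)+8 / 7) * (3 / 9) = -2720 / 63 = -43.17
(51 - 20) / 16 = 31 / 16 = 1.94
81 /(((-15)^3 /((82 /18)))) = -41 /375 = -0.11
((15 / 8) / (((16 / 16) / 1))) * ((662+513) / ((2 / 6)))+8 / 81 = 4282939 / 648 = 6609.47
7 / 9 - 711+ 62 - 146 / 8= -23993 / 36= -666.47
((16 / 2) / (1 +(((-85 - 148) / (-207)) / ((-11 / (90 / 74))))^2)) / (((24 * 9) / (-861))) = -25149328127 / 800869914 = -31.40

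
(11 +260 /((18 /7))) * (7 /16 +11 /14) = 138233 /1008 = 137.14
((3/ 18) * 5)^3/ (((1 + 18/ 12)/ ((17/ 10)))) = 85/ 216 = 0.39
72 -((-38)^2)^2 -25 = -2085089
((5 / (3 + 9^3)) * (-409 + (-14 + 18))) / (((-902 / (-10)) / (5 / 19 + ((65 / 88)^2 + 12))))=-6360616125 / 16191433984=-0.39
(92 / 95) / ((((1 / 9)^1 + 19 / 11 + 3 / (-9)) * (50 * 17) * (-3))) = -1518 / 6015875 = -0.00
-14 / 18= -7 / 9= -0.78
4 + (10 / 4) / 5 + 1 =11 / 2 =5.50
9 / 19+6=123 / 19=6.47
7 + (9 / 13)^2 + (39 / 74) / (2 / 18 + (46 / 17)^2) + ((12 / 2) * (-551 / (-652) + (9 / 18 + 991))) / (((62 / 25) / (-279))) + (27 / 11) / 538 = -156221873277589133141 / 233227759639732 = -669825.38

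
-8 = -8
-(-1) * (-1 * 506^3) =-129554216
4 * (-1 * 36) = -144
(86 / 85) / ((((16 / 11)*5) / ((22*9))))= 46827 / 1700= 27.55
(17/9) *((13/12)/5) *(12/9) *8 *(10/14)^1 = 1768/567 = 3.12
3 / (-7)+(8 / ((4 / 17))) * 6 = 1425 / 7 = 203.57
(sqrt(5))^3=5 * sqrt(5)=11.18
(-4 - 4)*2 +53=37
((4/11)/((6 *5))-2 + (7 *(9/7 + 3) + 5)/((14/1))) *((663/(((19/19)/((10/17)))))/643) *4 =8788/7073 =1.24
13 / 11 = 1.18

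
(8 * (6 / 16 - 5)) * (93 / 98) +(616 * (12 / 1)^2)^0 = -3343 / 98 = -34.11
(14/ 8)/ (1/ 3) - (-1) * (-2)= 13/ 4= 3.25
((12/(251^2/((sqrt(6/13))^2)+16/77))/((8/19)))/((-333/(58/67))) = -4466/8228205077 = -0.00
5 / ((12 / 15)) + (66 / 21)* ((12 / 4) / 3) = 263 / 28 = 9.39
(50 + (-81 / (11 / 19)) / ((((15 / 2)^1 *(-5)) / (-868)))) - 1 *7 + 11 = -875718 / 275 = -3184.43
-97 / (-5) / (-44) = -97 / 220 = -0.44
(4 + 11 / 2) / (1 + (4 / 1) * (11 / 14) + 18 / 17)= 2261 / 1238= 1.83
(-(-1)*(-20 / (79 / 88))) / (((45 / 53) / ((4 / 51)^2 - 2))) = 96750016 / 1849311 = 52.32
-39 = -39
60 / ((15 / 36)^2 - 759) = -0.08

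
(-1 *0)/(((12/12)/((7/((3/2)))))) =0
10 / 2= 5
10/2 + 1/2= 11/2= 5.50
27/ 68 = 0.40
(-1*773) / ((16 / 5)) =-3865 / 16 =-241.56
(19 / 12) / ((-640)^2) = 19 / 4915200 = 0.00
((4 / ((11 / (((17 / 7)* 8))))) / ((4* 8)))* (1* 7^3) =833 / 11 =75.73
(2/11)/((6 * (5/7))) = 7/165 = 0.04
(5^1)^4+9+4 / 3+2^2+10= 1948 / 3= 649.33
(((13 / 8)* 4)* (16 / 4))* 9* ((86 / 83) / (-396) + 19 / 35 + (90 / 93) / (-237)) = 9818286517 / 78257795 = 125.46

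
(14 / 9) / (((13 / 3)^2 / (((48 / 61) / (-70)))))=-48 / 51545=-0.00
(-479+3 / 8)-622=-8805 / 8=-1100.62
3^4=81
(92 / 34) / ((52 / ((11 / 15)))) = 253 / 6630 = 0.04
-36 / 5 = -7.20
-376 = -376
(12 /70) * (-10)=-12 /7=-1.71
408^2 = 166464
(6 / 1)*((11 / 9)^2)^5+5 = 49.63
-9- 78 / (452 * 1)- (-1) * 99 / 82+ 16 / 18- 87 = -3922702 / 41697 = -94.08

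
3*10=30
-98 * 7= -686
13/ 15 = 0.87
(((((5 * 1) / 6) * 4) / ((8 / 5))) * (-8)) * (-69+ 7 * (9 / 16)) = 8675 / 8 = 1084.38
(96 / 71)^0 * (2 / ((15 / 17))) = 34 / 15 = 2.27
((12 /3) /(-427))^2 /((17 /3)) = 48 /3099593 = 0.00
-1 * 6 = -6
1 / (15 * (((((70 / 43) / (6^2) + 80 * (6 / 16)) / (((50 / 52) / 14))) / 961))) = 123969 / 846482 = 0.15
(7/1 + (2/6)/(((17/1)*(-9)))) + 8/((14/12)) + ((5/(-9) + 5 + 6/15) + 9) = 444991/16065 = 27.70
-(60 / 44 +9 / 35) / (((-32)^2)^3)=-39 / 25836912640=-0.00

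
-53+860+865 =1672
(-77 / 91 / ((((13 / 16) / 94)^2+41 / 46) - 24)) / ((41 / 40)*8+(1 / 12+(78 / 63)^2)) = 152957521920 / 41005254814823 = 0.00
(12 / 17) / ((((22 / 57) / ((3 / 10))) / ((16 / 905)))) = 8208 / 846175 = 0.01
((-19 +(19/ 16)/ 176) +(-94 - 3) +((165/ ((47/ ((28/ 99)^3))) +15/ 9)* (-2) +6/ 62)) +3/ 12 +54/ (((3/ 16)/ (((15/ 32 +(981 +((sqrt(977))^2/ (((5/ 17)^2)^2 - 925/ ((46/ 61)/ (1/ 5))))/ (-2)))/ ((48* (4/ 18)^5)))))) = 225097640642089304172034459/ 20673078710210910720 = 10888443.07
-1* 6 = -6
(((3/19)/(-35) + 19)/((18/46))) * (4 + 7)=3195896/5985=533.98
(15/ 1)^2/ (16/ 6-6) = -135/ 2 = -67.50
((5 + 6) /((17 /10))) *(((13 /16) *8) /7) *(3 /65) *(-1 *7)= -33 /17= -1.94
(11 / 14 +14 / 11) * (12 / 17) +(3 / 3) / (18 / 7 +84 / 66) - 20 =-18.29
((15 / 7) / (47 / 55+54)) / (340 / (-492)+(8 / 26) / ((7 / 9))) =-1319175 / 9977219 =-0.13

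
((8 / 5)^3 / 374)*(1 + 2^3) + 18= 18.10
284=284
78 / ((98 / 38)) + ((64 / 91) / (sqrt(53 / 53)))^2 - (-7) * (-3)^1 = 80653 / 8281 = 9.74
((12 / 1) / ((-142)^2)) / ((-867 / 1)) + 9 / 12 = 0.75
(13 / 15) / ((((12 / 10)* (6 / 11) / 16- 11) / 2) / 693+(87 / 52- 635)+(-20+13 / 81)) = -30918888 / 23302412477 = -0.00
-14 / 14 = -1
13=13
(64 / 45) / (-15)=-64 / 675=-0.09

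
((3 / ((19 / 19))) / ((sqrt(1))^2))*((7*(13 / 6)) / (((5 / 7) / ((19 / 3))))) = 12103 / 30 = 403.43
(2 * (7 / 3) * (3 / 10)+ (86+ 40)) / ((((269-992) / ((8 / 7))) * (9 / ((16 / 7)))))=-1664 / 32535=-0.05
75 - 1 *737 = -662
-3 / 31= -0.10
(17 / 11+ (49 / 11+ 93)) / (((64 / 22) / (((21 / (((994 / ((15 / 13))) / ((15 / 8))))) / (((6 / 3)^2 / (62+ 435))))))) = 5145525 / 26624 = 193.27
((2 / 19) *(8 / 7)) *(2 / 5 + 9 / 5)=0.26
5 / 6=0.83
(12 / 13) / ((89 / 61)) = 732 / 1157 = 0.63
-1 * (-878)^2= -770884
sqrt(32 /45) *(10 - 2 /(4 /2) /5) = 196 *sqrt(10) /75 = 8.26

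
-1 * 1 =-1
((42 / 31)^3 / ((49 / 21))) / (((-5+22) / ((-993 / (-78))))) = 0.80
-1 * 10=-10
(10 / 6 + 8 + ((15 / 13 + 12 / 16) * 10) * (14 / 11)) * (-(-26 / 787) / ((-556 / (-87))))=19169 / 109393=0.18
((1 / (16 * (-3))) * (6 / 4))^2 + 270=276481 / 1024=270.00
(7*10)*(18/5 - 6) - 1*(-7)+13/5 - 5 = -817/5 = -163.40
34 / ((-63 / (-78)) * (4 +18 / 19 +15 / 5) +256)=16796 / 129635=0.13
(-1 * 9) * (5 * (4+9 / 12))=-855 / 4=-213.75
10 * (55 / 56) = 275 / 28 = 9.82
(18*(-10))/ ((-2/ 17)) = 1530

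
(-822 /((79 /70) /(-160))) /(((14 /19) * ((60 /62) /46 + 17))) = 1113563400 /119843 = 9291.85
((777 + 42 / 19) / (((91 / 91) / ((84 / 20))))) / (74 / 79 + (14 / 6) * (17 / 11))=162105867 / 225017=720.42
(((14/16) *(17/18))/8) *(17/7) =289/1152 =0.25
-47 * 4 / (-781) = 0.24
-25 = -25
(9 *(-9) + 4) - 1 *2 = -79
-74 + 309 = 235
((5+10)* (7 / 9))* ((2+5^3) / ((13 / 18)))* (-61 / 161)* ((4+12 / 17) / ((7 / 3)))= -55778400 / 35581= -1567.65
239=239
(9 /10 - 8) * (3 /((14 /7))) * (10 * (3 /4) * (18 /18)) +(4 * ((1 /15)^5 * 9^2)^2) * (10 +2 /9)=-505458981431 /6328125000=-79.87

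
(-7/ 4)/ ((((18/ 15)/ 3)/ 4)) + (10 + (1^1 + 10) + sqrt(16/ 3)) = 4 *sqrt(3)/ 3 + 7/ 2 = 5.81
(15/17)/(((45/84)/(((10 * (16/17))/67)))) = 0.23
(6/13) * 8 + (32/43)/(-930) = 959552/259935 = 3.69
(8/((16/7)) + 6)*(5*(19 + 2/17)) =30875/34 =908.09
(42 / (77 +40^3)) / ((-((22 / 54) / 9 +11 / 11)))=-1701 / 2712593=-0.00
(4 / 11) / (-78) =-2 / 429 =-0.00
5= 5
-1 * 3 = -3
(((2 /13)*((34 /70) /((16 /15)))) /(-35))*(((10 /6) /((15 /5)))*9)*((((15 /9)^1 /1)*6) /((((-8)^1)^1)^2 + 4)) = -15 /10192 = -0.00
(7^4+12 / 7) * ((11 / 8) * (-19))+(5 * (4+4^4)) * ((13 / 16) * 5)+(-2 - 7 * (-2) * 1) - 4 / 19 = -57477.87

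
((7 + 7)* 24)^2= 112896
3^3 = 27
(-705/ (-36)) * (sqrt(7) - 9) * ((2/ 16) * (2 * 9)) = -6345/ 16 + 705 * sqrt(7)/ 16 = -279.98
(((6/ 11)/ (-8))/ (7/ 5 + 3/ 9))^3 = -91125/ 1497193984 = -0.00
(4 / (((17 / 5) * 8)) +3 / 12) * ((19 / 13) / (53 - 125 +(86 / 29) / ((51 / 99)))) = -4959 / 566072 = -0.01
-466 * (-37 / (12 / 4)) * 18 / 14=51726 / 7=7389.43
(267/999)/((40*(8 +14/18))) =89/116920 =0.00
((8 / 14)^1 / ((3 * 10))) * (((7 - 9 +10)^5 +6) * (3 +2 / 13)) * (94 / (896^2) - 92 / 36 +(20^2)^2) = 55478773304271259 / 176117760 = 315009532.85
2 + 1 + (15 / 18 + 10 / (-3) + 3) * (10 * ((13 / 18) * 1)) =119 / 18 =6.61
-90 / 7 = -12.86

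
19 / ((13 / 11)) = 209 / 13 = 16.08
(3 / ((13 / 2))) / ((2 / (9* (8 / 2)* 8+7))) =885 / 13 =68.08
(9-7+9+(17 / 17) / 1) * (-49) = -588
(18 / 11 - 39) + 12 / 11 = -399 / 11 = -36.27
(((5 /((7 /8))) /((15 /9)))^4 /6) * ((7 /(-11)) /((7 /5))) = -276480 /26411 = -10.47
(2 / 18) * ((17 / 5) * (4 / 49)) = 68 / 2205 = 0.03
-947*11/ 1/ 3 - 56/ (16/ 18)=-10606/ 3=-3535.33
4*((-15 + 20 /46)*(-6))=8040 /23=349.57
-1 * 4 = -4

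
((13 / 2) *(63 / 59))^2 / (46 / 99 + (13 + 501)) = 9486477 / 101311024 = 0.09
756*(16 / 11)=12096 / 11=1099.64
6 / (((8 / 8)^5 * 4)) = 3 / 2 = 1.50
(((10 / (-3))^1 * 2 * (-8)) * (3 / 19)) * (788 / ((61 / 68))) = 8573440 / 1159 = 7397.27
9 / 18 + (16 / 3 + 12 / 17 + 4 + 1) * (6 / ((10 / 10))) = 2269 / 34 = 66.74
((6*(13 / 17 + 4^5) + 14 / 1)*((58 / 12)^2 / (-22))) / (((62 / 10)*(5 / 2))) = -2002421 / 4743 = -422.18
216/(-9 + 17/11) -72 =-100.98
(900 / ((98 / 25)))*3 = 33750 / 49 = 688.78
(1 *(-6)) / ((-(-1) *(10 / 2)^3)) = -6 / 125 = -0.05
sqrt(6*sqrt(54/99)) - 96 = -96+66^(3/4)/11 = -93.89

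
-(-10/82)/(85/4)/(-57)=-4/39729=-0.00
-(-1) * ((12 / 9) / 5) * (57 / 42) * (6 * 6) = 13.03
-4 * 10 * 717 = -28680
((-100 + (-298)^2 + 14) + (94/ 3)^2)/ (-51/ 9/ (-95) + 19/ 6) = 153386620/ 5517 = 27802.54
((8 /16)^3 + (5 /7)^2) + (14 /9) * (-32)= -173375 /3528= -49.14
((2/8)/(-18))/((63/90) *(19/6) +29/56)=-35/6891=-0.01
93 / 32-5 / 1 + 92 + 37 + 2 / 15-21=50899 / 480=106.04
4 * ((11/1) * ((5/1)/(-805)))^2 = 484/25921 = 0.02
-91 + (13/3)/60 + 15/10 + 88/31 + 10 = -427367/5580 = -76.59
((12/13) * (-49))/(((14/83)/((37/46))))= -64491/299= -215.69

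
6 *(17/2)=51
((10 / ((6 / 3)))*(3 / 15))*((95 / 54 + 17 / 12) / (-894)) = -343 / 96552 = -0.00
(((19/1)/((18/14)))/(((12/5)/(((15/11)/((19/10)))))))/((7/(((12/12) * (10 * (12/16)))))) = 625/132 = 4.73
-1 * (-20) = 20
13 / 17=0.76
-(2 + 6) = -8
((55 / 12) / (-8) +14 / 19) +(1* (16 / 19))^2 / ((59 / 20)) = 826699 / 2044704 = 0.40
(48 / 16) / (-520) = -0.01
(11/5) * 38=418/5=83.60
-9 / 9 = -1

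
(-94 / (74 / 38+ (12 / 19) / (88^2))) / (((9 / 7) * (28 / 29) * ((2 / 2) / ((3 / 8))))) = -3133537 / 214905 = -14.58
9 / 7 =1.29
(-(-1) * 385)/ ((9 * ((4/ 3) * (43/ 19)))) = 14.18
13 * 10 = 130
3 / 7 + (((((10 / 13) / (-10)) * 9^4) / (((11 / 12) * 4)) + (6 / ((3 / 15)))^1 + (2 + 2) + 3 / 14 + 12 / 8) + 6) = -95596 / 1001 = -95.50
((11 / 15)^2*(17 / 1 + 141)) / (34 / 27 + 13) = 5214 / 875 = 5.96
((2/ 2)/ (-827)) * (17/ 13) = -17/ 10751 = -0.00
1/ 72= 0.01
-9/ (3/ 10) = -30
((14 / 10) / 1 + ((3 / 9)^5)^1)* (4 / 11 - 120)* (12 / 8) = -1122548 / 4455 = -251.97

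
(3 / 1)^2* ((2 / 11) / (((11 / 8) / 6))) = 864 / 121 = 7.14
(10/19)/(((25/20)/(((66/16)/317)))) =33/6023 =0.01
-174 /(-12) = 29 /2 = 14.50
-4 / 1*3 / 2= -6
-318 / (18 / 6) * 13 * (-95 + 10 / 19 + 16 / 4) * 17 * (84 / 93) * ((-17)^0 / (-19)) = -1127540232 / 11191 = -100754.20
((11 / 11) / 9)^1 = 1 / 9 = 0.11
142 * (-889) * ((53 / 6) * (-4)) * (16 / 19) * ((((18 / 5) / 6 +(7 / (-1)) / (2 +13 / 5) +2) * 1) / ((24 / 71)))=235616662624 / 19665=11981523.65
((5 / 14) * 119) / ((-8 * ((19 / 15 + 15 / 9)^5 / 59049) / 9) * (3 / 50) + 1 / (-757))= -216393848651953125 / 7724782808794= -28012.94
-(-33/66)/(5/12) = 6/5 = 1.20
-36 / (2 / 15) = -270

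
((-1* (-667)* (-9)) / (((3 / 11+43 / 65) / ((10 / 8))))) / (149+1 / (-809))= -1157448435 / 21472192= -53.90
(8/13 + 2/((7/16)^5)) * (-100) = -2739743200/218491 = -12539.39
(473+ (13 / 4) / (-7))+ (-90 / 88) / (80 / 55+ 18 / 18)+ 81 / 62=308200 / 651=473.43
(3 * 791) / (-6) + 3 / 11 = -395.23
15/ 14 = 1.07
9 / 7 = 1.29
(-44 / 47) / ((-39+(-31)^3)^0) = -44 / 47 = -0.94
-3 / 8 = -0.38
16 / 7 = 2.29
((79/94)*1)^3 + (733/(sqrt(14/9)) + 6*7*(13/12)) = 38284611/830584 + 2199*sqrt(14)/14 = 633.80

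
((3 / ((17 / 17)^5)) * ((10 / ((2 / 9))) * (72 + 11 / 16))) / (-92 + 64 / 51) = -8007255 / 74048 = -108.14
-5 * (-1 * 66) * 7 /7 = 330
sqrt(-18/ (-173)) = 3 * sqrt(346)/ 173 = 0.32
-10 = -10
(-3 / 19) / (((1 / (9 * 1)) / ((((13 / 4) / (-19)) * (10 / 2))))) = 1755 / 1444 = 1.22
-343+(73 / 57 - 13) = -20219 / 57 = -354.72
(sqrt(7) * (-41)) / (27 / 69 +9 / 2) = -22.18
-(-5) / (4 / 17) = 85 / 4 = 21.25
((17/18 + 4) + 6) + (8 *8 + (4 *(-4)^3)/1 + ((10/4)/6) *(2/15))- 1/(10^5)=-181.00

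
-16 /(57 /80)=-1280 /57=-22.46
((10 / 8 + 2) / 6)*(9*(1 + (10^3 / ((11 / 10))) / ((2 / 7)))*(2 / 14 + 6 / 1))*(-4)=-58713447 / 154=-381256.15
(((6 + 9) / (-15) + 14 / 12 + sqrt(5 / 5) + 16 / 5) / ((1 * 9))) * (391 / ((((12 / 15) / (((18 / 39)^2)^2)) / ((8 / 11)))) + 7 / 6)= 4271039767 / 508957020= 8.39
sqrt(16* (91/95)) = 4* sqrt(8645)/95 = 3.91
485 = 485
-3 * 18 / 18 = -3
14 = 14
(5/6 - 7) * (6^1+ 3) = -111/2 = -55.50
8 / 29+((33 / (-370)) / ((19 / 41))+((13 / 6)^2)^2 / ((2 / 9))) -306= -6069513713 / 29357280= -206.75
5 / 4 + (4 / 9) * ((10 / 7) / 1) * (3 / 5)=137 / 84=1.63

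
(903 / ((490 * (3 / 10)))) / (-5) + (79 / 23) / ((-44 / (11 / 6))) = -26501 / 19320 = -1.37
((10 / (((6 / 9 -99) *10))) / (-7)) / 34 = 3 / 70210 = 0.00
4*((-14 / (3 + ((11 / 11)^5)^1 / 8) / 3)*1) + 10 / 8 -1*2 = -2017 / 300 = -6.72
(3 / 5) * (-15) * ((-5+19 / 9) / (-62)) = -13 / 31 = -0.42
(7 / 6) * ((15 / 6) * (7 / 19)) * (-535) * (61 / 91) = -1142225 / 2964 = -385.37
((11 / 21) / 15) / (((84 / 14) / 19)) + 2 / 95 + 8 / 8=40637 / 35910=1.13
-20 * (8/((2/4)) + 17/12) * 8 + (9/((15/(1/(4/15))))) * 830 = -5515/6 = -919.17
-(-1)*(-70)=-70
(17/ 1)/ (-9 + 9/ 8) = -136/ 63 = -2.16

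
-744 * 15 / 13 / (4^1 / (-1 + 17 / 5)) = -6696 / 13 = -515.08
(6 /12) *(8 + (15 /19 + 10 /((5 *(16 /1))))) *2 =8.91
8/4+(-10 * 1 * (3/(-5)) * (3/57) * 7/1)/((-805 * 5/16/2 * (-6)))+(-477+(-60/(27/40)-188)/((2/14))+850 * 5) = 180601463/98325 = 1836.78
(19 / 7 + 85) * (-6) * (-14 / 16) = 921 / 2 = 460.50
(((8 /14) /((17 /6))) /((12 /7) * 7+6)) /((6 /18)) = 4 /119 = 0.03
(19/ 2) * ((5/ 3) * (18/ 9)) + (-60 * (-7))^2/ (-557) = -285.03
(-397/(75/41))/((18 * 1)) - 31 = -58127/1350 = -43.06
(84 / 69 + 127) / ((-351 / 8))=-7864 / 2691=-2.92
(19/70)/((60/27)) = 171/1400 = 0.12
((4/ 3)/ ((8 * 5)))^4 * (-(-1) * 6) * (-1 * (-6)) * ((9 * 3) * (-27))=-0.03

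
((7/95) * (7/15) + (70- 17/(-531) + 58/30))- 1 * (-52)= 31275833/252225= 124.00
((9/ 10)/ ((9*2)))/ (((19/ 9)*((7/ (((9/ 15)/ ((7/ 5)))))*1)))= 27/ 18620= 0.00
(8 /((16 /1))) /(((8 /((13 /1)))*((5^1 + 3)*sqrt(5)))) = 13*sqrt(5) /640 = 0.05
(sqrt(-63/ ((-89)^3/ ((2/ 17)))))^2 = 126/ 11984473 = 0.00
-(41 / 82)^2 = -1 / 4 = -0.25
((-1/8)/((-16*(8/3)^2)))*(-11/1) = -99/8192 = -0.01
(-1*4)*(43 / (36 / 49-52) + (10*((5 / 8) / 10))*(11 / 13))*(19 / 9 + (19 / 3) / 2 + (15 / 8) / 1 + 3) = 7398451 / 587808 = 12.59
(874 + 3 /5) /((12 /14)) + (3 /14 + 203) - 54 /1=122806 /105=1169.58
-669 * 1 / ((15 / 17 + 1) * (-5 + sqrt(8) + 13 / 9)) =921213 * sqrt(2) / 6016 + 102357 / 376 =488.78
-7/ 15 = -0.47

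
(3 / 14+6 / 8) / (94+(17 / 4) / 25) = 225 / 21973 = 0.01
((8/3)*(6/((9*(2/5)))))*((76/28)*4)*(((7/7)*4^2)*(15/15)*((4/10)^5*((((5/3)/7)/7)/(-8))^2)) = 4864/34034175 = 0.00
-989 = -989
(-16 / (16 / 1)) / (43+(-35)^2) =-0.00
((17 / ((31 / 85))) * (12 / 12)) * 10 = 14450 / 31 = 466.13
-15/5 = -3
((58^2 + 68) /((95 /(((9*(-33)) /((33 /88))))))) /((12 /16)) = -3624192 /95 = -38149.39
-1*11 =-11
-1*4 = -4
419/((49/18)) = 7542/49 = 153.92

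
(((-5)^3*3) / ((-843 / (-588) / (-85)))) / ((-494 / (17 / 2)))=-26551875 / 69407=-382.55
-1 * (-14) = 14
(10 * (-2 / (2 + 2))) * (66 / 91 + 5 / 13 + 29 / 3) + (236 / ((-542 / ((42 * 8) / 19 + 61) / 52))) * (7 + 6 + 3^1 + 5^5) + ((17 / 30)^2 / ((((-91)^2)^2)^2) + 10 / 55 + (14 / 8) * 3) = -670709685239613202951666348427 / 119855848102175699063550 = -5595969.62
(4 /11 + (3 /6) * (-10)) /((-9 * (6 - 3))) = 17 /99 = 0.17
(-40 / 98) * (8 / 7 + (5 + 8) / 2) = -1070 / 343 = -3.12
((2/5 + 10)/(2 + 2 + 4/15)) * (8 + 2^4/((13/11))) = 52.50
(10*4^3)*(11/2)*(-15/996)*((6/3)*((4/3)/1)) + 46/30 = -174091/1245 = -139.83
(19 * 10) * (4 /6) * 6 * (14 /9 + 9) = 72200 /9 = 8022.22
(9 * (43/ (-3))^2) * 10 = 18490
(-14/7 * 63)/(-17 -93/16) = 2016/365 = 5.52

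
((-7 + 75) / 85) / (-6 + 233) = 4 / 1135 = 0.00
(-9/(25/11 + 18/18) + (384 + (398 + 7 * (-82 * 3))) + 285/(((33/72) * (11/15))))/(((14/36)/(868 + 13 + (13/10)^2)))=-36456774111/169400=-215211.18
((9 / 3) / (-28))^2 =9 / 784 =0.01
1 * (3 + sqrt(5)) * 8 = 8 * sqrt(5) + 24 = 41.89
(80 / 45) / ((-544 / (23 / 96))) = -23 / 29376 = -0.00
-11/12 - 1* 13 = -167/12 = -13.92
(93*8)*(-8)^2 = 47616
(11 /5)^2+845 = 21246 /25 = 849.84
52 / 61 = 0.85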